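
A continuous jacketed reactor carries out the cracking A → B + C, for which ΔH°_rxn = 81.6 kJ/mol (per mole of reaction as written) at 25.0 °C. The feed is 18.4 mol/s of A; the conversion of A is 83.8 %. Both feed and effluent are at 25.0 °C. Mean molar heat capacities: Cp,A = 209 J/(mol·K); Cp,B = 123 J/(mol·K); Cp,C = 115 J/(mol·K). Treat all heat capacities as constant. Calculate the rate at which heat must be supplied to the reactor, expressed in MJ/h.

Q_in = 4530 MJ/h

Extent of reaction ξ = 0.838 × 18.4 = 15.419 mol/s
Reaction term: ξ·ΔH°_rxn = 15.419 × 81.6 = 1258.2 kJ/s
Q = ΔH = 1258.2 kJ/s = 1258.2 kW
Heat supplied = 4529.5 MJ/h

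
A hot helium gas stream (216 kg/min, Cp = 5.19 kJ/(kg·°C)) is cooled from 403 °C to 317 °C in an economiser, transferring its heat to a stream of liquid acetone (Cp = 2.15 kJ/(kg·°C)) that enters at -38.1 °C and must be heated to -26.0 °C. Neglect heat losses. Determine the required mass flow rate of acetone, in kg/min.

Heat released by hot stream: Q = 216 × 5.19 × (403 − 317) = 96409 kJ/min
Energy balance on cold side (adiabatic exchanger): Q = ṁ_c·Cp_c·(T_c,out − T_c,in)
ṁ_c = 96409 / [2.15 × (-26.0 − -38.1)] = 3705.9 kg/min

ṁ_c = 3710 kg/min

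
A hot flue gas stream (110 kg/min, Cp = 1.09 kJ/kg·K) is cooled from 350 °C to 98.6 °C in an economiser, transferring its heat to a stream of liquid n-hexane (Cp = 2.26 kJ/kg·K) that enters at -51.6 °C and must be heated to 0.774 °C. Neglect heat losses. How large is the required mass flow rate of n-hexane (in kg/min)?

ṁ_c = 255 kg/min

Heat released by hot stream: Q = 110 × 1.09 × (350 − 98.6) = 30143 kJ/min
Energy balance on cold side (adiabatic exchanger): Q = ṁ_c·Cp_c·(T_c,out − T_c,in)
ṁ_c = 30143 / [2.26 × (0.774 − -51.6)] = 254.66 kg/min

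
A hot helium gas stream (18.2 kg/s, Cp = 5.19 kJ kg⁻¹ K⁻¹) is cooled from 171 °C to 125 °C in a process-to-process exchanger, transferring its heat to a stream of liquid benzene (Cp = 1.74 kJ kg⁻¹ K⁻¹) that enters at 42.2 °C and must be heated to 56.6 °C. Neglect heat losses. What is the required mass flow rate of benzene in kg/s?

ṁ_c = 173 kg/s

Heat released by hot stream: Q = 18.2 × 5.19 × (171 − 125) = 4345.1 kJ/s
Energy balance on cold side (adiabatic exchanger): Q = ṁ_c·Cp_c·(T_c,out − T_c,in)
ṁ_c = 4345.1 / [1.74 × (56.6 − 42.2)] = 173.41 kg/s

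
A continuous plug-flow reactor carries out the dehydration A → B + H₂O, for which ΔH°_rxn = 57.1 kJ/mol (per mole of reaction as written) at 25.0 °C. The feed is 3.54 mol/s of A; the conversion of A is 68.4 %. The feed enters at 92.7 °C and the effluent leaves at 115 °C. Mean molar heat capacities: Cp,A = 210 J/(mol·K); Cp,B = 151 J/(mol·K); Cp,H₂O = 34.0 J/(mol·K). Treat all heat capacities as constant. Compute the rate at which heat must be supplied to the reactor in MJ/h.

Extent of reaction ξ = 0.684 × 3.54 = 2.4214 mol/s
Reaction term: ξ·ΔH°_rxn = 2.4214 × 57.1 = 138.26 kJ/s
Sensible, feed 92.7→25 °C: -50.328 kJ/s
Outlet flows (mol/s): A 1.1186, B 2.4214, H₂O 2.4214
Sensible, products 25→115 °C: 61.458 kJ/s
Q = ΔH = 149.39 kJ/s = 149.39 kW
Heat supplied = 537.8 MJ/h

Q_in = 538 MJ/h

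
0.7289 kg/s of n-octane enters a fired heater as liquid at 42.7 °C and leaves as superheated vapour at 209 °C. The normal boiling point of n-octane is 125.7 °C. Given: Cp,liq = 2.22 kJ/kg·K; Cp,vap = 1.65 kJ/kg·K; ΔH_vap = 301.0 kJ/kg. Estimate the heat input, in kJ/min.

liquid 42.7→125.7 °C: 184.26 kJ/kg
vaporisation at 125.7 °C: 301 kJ/kg
vapour 125.7→209 °C: 137.44 kJ/kg
Δh = 184.26 + 301 + 137.44 = 622.71 kJ/kg
Q = ṁ·Δh = 0.7289 kg/s × 622.71 kJ/kg = 453.89 kJ/s
|Q| = 453.89 kW = 27233 kJ/min

Q = 27200 kJ/min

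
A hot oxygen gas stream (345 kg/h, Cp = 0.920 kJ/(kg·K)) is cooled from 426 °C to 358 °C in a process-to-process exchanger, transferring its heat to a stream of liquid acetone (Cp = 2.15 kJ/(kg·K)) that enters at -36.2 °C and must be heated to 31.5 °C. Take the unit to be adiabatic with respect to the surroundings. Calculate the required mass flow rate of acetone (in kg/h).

Heat released by hot stream: Q = 345 × 0.920 × (426 − 358) = 21583 kJ/h
Energy balance on cold side (adiabatic exchanger): Q = ṁ_c·Cp_c·(T_c,out − T_c,in)
ṁ_c = 21583 / [2.15 × (31.5 − -36.2)] = 148.28 kg/h

ṁ_c = 148 kg/h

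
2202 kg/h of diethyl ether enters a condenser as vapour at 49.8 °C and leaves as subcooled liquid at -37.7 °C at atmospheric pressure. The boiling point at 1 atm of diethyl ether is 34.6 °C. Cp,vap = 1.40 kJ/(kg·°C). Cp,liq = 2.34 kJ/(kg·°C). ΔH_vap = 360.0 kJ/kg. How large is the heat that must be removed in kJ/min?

Q_c = 20200 kJ/min

vapour 49.8→34.6 °C: -21.28 kJ/kg
condensation at 34.6 °C: -360 kJ/kg
liquid 34.6→-37.7 °C: -169.18 kJ/kg
Δh = -21.28 + -360 + -169.18 = -550.46 kJ/kg
Q = ṁ·Δh = 2202 kg/h × -550.46 kJ/kg = -1.2121e+06 kJ/h
|Q| = 336.7 kW = 20202 kJ/min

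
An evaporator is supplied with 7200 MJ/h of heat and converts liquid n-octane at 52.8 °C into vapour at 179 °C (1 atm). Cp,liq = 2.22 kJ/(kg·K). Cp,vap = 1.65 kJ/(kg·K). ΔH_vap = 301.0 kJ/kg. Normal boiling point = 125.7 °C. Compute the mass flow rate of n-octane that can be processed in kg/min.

Δh = 2.22×(125.7−52.8) + 301.0 + 1.65×(179−125.7) = 550.78 kJ/kg
Q = 7200 MJ/h = 2000 kJ/s = 120000 kJ/min
ṁ = Q/Δh = 120000 / 550.78 = 217.87 kg/min

ṁ = 218 kg/min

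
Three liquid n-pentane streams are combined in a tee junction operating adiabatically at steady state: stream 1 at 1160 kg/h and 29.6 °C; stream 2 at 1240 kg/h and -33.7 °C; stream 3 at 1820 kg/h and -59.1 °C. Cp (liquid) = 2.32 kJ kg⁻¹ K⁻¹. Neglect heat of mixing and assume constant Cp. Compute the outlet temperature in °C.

Adiabatic, steady state ⇒ Σ ṁᵢCp,ᵢ(T_out − Tᵢ) = 0
T_out = Σ ṁᵢCp,ᵢTᵢ / Σ ṁᵢCp,ᵢ
      = -266830 / 9790.4 = -27.255 °C

T_out = -27.3 °C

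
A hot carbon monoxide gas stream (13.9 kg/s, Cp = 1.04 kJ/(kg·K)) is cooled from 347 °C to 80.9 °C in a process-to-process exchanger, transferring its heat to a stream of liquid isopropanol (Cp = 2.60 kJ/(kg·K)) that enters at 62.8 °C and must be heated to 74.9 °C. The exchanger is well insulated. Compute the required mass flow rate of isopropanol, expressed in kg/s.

Heat released by hot stream: Q = 13.9 × 1.04 × (347 − 80.9) = 3846.7 kJ/s
Energy balance on cold side (adiabatic exchanger): Q = ṁ_c·Cp_c·(T_c,out − T_c,in)
ṁ_c = 3846.7 / [2.60 × (74.9 − 62.8)] = 122.27 kg/s

ṁ_c = 122 kg/s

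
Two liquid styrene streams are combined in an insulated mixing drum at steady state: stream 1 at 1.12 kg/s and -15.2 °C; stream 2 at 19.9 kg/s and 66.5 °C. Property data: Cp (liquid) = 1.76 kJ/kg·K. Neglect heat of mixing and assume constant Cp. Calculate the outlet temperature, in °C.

Energy balance with Q = 0: Σ ṁᵢCp,ᵢ(T_out − Tᵢ) = 0
T_out = Σ ṁᵢCp,ᵢTᵢ / Σ ṁᵢCp,ᵢ
      = 2299.1 / 36.995 = 62.147 °C

T_out = 62.1 °C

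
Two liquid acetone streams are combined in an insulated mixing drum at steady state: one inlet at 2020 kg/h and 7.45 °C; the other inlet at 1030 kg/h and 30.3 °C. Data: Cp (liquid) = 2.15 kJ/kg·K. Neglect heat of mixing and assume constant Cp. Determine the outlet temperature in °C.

T_out = 15.2 °C

Adiabatic, steady state ⇒ Σ ṁᵢCp,ᵢ(T_out − Tᵢ) = 0
T_out = Σ ṁᵢCp,ᵢTᵢ / Σ ṁᵢCp,ᵢ
      = 99455 / 6557.5 = 15.167 °C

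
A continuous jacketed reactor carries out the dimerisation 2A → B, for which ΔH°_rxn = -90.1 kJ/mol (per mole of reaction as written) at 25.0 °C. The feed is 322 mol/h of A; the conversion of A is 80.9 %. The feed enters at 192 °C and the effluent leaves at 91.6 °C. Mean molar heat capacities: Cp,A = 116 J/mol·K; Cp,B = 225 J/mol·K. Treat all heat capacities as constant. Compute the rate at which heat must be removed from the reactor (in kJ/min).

Extent of reaction ξ = 0.809 × 322 / 2 = 130.25 mol/h
Reaction term: ξ·ΔH°_rxn = 130.25 × -90.1 = -11735 kJ/h
Sensible, feed 192→25 °C: -6237.8 kJ/h
Outlet flows (mol/h): A 61.502, B 130.25
Sensible, products 25→91.6 °C: 2426.9 kJ/h
Q = ΔH = -15546 kJ/h = -4.3184 kW
Heat removed = 259.1 kJ/min

Q_out = 259 kJ/min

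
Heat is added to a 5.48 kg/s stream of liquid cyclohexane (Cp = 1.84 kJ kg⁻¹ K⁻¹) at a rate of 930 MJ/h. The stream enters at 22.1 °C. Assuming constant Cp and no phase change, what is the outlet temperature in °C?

Q = 930 MJ/h = 258.33 kJ/s
ΔT = Q/(ṁ·Cp) = 258.33/(5.48×1.84) = 25.62 K
T_out = 22.1 + 25.62 = 47.72 °C

T_out = 47.7 °C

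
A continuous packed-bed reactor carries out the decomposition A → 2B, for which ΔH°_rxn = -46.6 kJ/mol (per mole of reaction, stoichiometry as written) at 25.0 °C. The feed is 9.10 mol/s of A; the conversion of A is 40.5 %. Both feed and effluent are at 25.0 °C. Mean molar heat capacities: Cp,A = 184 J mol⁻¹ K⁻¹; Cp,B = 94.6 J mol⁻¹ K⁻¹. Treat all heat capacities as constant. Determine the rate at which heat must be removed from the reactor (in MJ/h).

Extent of reaction ξ = 0.405 × 9.10 = 3.6855 mol/s
Reaction term: ξ·ΔH°_rxn = 3.6855 × -46.6 = -171.74 kJ/s
Q = ΔH = -171.74 kJ/s = -171.74 kW
Heat removed = 618.28 MJ/h

Q_out = 618 MJ/h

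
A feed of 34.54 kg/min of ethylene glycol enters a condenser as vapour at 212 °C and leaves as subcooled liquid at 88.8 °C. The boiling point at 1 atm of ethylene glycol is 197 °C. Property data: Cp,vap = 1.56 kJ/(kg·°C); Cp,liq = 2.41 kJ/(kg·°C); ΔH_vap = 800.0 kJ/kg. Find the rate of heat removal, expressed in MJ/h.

Q_c = 2250 MJ/h

vapour 212→197 °C: -23.4 kJ/kg
condensation at 197 °C: -800 kJ/kg
liquid 197→88.8 °C: -260.76 kJ/kg
Δh = -23.4 + -800 + -260.76 = -1084.2 kJ/kg
Q = ṁ·Δh = 34.54 kg/min × -1084.2 kJ/kg = -37447 kJ/min
|Q| = 624.12 kW = 2246.8 MJ/h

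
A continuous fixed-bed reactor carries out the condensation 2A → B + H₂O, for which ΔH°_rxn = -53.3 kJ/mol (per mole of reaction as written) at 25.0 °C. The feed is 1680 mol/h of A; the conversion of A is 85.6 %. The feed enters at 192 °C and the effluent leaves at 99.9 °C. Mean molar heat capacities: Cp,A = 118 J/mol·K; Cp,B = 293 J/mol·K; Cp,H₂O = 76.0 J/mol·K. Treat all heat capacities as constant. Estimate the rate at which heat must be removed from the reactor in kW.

Q_out = 13.7 kW

Extent of reaction ξ = 0.856 × 1680 / 2 = 719.04 mol/h
Reaction term: ξ·ΔH°_rxn = 719.04 × -53.3 = -38325 kJ/h
Sensible, feed 192→25 °C: -33106 kJ/h
Outlet flows (mol/h): A 241.92, B 719.04, H₂O 719.04
Sensible, products 25→99.9 °C: 22011 kJ/h
Q = ΔH = -49420 kJ/h = -13.728 kW
Heat removed = 13.728 kW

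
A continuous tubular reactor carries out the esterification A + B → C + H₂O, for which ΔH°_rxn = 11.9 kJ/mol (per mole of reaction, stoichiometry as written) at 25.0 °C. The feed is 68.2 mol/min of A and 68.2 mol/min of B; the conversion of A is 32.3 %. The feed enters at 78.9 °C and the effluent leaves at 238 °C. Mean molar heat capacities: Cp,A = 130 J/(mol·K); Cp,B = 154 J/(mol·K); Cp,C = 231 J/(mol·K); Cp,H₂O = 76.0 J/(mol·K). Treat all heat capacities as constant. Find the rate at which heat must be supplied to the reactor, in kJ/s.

Q_in = 57.5 kJ/s

Extent of reaction ξ = 0.323 × 68.2 = 22.029 mol/min
Reaction term: ξ·ΔH°_rxn = 22.029 × 11.9 = 262.14 kJ/min
Sensible, feed 78.9→25 °C: -1044 kJ/min
Outlet flows (mol/min): A 46.171, B 46.171, C 22.029, H₂O 22.029
Sensible, products 25→238 °C: 4233.5 kJ/min
Q = ΔH = 3451.6 kJ/min = 57.527 kW
Heat supplied = 57.527 kJ/s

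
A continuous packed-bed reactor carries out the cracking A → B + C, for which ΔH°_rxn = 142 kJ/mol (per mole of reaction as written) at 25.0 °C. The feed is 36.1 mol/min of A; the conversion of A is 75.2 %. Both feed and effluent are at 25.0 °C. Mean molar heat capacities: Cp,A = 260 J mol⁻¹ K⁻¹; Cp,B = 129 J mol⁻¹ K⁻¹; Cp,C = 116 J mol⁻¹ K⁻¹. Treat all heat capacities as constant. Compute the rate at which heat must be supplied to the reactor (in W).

Extent of reaction ξ = 0.752 × 36.1 = 27.147 mol/min
Reaction term: ξ·ΔH°_rxn = 27.147 × 142 = 3854.9 kJ/min
Q = ΔH = 3854.9 kJ/min = 64.248 kW
Heat supplied = 64248 W

Q_in = 64200 W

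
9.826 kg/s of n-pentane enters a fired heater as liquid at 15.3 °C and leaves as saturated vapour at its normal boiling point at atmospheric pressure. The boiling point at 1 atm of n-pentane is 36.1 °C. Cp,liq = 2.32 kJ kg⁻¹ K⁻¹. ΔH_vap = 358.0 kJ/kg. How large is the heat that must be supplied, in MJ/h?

Q = 14400 MJ/h

liquid 15.3→36.1 °C: 48.256 kJ/kg
vaporisation at 36.1 °C: 358 kJ/kg
Δh = 48.256 + 358 = 406.26 kJ/kg
Q = ṁ·Δh = 9.826 kg/s × 406.26 kJ/kg = 3991.9 kJ/s
|Q| = 3991.9 kW = 14371 MJ/h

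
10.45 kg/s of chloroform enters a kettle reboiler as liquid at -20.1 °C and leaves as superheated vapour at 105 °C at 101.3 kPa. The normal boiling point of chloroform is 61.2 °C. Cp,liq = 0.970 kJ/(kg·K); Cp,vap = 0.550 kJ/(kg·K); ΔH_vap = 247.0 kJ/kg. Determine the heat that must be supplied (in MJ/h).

Q = 13200 MJ/h

liquid -20.1→61.2 °C: 78.861 kJ/kg
vaporisation at 61.2 °C: 247 kJ/kg
vapour 61.2→105 °C: 24.09 kJ/kg
Δh = 78.861 + 247 + 24.09 = 349.95 kJ/kg
Q = ṁ·Δh = 10.45 kg/s × 349.95 kJ/kg = 3657 kJ/s
|Q| = 3657 kW = 13165 MJ/h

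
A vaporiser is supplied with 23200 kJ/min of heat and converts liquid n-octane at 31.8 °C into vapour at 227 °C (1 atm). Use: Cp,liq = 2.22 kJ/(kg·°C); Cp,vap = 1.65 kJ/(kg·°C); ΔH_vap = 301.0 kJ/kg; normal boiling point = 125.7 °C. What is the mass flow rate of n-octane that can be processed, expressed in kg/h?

Δh = 2.22×(125.7−31.8) + 301.0 + 1.65×(227−125.7) = 676.6 kJ/kg
Q = 23200 kJ/min = 386.67 kJ/s = 1.392e+06 kJ/h
ṁ = Q/Δh = 1.392e+06 / 676.6 = 2057.3 kg/h

ṁ = 2060 kg/h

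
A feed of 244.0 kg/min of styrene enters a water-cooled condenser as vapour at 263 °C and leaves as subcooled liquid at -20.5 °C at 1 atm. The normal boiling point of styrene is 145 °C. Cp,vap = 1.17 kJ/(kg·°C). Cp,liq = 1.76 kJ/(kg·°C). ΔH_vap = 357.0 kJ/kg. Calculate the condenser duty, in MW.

vapour 263→145 °C: -138.06 kJ/kg
condensation at 145 °C: -357 kJ/kg
liquid 145→-20.5 °C: -291.28 kJ/kg
Δh = -138.06 + -357 + -291.28 = -786.34 kJ/kg
Q = ṁ·Δh = 244.0 kg/min × -786.34 kJ/kg = -191870 kJ/min
|Q| = 3197.8 kW = 3.1978 MW

Q_c = 3.20 MW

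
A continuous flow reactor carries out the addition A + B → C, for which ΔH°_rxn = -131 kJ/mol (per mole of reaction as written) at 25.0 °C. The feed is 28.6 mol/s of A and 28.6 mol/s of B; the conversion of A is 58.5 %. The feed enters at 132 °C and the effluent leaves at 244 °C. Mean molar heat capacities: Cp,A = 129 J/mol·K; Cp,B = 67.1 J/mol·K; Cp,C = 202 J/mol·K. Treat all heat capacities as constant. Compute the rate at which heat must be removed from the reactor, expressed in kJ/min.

Extent of reaction ξ = 0.585 × 28.6 = 16.731 mol/s
Reaction term: ξ·ΔH°_rxn = 16.731 × -131 = -2191.8 kJ/s
Sensible, feed 132→25 °C: -600.11 kJ/s
Outlet flows (mol/s): A 11.869, B 11.869, C 16.731
Sensible, products 25→244 °C: 1249.9 kJ/s
Q = ΔH = -1542 kJ/s = -1542 kW
Heat removed = 92520 kJ/min

Q_out = 92500 kJ/min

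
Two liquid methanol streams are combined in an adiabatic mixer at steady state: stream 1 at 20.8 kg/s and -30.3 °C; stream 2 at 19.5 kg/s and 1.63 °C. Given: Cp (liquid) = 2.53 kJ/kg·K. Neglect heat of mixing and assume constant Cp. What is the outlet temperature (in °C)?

Energy balance with Q = 0: Σ ṁᵢCp,ᵢ(T_out − Tᵢ) = 0
T_out = Σ ṁᵢCp,ᵢTᵢ / Σ ṁᵢCp,ᵢ
      = -1514.1 / 101.96 = -14.85 °C

T_out = -14.8 °C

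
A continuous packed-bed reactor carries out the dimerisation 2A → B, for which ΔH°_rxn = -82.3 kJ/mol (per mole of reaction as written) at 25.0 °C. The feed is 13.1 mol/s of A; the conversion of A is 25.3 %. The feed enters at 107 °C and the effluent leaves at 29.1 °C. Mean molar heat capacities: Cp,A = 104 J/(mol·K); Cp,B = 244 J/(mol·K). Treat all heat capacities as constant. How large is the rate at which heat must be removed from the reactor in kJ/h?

Extent of reaction ξ = 0.253 × 13.1 / 2 = 1.6571 mol/s
Reaction term: ξ·ΔH°_rxn = 1.6571 × -82.3 = -136.38 kJ/s
Sensible, feed 107→25 °C: -111.72 kJ/s
Outlet flows (mol/s): A 9.7857, B 1.6571
Sensible, products 25→29.1 °C: 5.8304 kJ/s
Q = ΔH = -242.27 kJ/s = -242.27 kW
Heat removed = 872170 kJ/h

Q_out = 872000 kJ/h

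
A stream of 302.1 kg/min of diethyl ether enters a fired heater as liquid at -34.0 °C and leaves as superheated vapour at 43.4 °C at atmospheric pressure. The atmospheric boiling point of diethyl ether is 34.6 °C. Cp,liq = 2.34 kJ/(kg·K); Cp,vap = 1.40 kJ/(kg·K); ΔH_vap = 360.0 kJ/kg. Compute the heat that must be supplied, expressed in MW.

Q = 2.68 MW

liquid -34.0→34.6 °C: 160.52 kJ/kg
vaporisation at 34.6 °C: 360 kJ/kg
vapour 34.6→43.4 °C: 12.32 kJ/kg
Δh = 160.52 + 360 + 12.32 = 532.84 kJ/kg
Q = ṁ·Δh = 302.1 kg/min × 532.84 kJ/kg = 160970 kJ/min
|Q| = 2682.9 kW = 2.6829 MW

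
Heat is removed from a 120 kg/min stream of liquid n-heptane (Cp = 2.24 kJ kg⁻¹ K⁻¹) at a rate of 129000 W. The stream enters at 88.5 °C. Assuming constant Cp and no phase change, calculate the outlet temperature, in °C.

T_out = 59.7 °C

Q = 129000 W = 7740 kJ/min
ΔT = Q/(ṁ·Cp) = 7740/(120×2.24) = 28.795 K
T_out = 88.5 − 28.795 = 59.705 °C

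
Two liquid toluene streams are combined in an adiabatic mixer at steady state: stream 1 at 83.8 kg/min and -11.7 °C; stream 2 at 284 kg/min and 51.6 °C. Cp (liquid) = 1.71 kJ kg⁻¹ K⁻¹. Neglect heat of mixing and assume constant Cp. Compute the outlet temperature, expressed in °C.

T_out = 37.2 °C

Energy balance with Q = 0: Σ ṁᵢCp,ᵢ(T_out − Tᵢ) = 0
T_out = Σ ṁᵢCp,ᵢTᵢ / Σ ṁᵢCp,ᵢ
      = 23382 / 628.94 = 37.178 °C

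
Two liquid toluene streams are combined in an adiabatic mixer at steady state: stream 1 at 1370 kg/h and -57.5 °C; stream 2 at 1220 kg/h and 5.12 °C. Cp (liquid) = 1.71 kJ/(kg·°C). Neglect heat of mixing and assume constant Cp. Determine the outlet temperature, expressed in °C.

No heat crosses the boundary, so H_out = H_in.
Σ ṁᵢCp,ᵢTᵢ = 1370×1.71×-57.5 + 1220×1.71×5.12 = -124020
Σ ṁᵢCp,ᵢ = 1370×1.71 + 1220×1.71 = 4428.9
T_out = -124020 / 4428.9 = -28.003 °C

T_out = -28.0 °C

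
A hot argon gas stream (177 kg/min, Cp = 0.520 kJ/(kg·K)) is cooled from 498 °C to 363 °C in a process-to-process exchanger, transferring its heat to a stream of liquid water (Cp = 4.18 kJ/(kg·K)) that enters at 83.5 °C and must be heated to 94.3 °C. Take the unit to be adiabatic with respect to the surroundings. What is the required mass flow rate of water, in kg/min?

ṁ_c = 275 kg/min

Heat released by hot stream: Q = 177 × 0.520 × (498 − 363) = 12425 kJ/min
Energy balance on cold side (adiabatic exchanger): Q = ṁ_c·Cp_c·(T_c,out − T_c,in)
ṁ_c = 12425 / [4.18 × (94.3 − 83.5)] = 275.24 kg/min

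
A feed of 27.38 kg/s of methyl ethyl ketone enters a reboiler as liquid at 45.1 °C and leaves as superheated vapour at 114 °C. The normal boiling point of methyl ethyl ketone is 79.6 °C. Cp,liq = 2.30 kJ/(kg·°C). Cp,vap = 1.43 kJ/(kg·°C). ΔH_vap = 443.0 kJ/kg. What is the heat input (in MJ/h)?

Q = 56300 MJ/h

liquid 45.1→79.6 °C: 79.35 kJ/kg
vaporisation at 79.6 °C: 443 kJ/kg
vapour 79.6→114 °C: 49.192 kJ/kg
Δh = 79.35 + 443 + 49.192 = 571.54 kJ/kg
Q = ṁ·Δh = 27.38 kg/s × 571.54 kJ/kg = 15649 kJ/s
|Q| = 15649 kW = 56336 MJ/h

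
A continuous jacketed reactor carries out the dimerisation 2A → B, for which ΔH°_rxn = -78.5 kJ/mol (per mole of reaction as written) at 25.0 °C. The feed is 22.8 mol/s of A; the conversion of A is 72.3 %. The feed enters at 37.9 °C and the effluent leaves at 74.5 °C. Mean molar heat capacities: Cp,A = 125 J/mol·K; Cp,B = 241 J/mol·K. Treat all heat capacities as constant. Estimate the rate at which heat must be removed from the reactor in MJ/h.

Q_out = 1970 MJ/h

Extent of reaction ξ = 0.723 × 22.8 / 2 = 8.2422 mol/s
Reaction term: ξ·ΔH°_rxn = 8.2422 × -78.5 = -647.01 kJ/s
Sensible, feed 37.9→25 °C: -36.765 kJ/s
Outlet flows (mol/s): A 6.3156, B 8.2422
Sensible, products 25→74.5 °C: 137.4 kJ/s
Q = ΔH = -546.37 kJ/s = -546.37 kW
Heat removed = 1966.9 MJ/h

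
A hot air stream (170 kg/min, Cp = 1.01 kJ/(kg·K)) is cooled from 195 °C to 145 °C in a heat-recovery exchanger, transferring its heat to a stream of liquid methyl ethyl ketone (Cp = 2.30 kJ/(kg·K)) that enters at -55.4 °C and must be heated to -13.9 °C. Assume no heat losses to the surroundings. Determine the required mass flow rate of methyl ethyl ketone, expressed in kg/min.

ṁ_c = 89.9 kg/min

Heat released by hot stream: Q = 170 × 1.01 × (195 − 145) = 8585 kJ/min
Energy balance on cold side (adiabatic exchanger): Q = ṁ_c·Cp_c·(T_c,out − T_c,in)
ṁ_c = 8585 / [2.30 × (-13.9 − -55.4)] = 89.942 kg/min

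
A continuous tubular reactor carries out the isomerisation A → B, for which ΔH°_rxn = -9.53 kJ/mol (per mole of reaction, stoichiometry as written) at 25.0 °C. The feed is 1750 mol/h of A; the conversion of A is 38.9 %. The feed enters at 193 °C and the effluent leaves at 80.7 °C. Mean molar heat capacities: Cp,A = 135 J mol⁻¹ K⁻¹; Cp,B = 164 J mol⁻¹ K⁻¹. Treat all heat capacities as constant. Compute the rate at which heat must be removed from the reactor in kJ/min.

Q_out = 532 kJ/min

Extent of reaction ξ = 0.389 × 1750 = 680.75 mol/h
Reaction term: ξ·ΔH°_rxn = 680.75 × -9.53 = -6487.5 kJ/h
Sensible, feed 193→25 °C: -39690 kJ/h
Outlet flows (mol/h): A 1069.2, B 680.75
Sensible, products 25→80.7 °C: 14259 kJ/h
Q = ΔH = -31919 kJ/h = -8.8663 kW
Heat removed = 531.98 kJ/min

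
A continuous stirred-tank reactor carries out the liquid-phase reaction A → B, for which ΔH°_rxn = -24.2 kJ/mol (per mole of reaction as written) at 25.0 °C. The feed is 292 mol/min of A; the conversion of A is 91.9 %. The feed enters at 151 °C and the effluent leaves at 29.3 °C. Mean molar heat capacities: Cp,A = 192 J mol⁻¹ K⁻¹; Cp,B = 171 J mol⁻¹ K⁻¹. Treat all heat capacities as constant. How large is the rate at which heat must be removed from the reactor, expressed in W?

Extent of reaction ξ = 0.919 × 292 = 268.35 mol/min
Reaction term: ξ·ΔH°_rxn = 268.35 × -24.2 = -6494 kJ/min
Sensible, feed 151→25 °C: -7064.1 kJ/min
Outlet flows (mol/min): A 23.652, B 268.35
Sensible, products 25→29.3 °C: 216.84 kJ/min
Q = ΔH = -13341 kJ/min = -222.35 kW
Heat removed = 222350 W

Q_out = 222000 W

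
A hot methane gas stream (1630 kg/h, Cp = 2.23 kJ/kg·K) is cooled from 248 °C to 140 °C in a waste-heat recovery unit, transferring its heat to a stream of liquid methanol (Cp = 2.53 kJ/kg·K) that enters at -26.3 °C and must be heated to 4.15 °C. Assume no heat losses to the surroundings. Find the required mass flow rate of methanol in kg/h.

Heat released by hot stream: Q = 1630 × 2.23 × (248 − 140) = 392570 kJ/h
Energy balance on cold side (adiabatic exchanger): Q = ṁ_c·Cp_c·(T_c,out − T_c,in)
ṁ_c = 392570 / [2.53 × (4.15 − -26.3)] = 5095.8 kg/h

ṁ_c = 5100 kg/h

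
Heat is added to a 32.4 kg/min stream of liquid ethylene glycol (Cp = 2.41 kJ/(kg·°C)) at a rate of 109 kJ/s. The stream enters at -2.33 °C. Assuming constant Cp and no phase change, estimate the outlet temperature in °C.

Q = 109 kJ/s = 6540 kJ/min
ΔT = Q/(ṁ·Cp) = 6540/(32.4×2.41) = 83.756 K
T_out = -2.33 + 83.756 = 81.426 °C

T_out = 81.4 °C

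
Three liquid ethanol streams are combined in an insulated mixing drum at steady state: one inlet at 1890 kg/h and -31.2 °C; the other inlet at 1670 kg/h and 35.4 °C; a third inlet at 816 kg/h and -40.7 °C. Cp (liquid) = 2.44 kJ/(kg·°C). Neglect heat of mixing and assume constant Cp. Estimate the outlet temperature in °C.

No heat crosses the boundary, so H_out = H_in.
Σ ṁᵢCp,ᵢTᵢ = 1890×2.44×-31.2 + 1670×2.44×35.4 + 816×2.44×-40.7 = -80669
Σ ṁᵢCp,ᵢ = 1890×2.44 + 1670×2.44 + 816×2.44 = 10677
T_out = -80669 / 10677 = -7.5551 °C

T_out = -7.56 °C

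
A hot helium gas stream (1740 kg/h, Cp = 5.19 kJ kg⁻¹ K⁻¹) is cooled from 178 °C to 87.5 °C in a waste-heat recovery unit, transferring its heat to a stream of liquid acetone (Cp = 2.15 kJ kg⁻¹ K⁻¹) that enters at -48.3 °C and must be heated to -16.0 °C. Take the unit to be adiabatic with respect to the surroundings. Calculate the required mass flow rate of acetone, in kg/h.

ṁ_c = 11800 kg/h

Heat released by hot stream: Q = 1740 × 5.19 × (178 − 87.5) = 817270 kJ/h
Energy balance on cold side (adiabatic exchanger): Q = ṁ_c·Cp_c·(T_c,out − T_c,in)
ṁ_c = 817270 / [2.15 × (-16.0 − -48.3)] = 11769 kg/h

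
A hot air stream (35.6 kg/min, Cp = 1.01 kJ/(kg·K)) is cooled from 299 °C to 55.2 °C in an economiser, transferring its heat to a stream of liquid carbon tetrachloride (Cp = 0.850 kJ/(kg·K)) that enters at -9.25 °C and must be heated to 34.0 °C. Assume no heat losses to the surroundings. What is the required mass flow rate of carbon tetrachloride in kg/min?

ṁ_c = 238 kg/min

Heat released by hot stream: Q = 35.6 × 1.01 × (299 − 55.2) = 8766.1 kJ/min
Energy balance on cold side (adiabatic exchanger): Q = ṁ_c·Cp_c·(T_c,out − T_c,in)
ṁ_c = 8766.1 / [0.850 × (34.0 − -9.25)] = 238.45 kg/min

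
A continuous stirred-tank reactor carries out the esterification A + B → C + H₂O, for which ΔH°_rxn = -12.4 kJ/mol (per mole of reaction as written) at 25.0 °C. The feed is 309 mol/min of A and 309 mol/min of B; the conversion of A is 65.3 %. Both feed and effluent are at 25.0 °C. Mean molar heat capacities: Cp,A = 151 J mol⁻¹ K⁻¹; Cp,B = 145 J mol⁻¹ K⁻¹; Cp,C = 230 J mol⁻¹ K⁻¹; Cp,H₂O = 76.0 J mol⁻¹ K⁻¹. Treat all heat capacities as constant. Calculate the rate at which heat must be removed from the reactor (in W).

Q_out = 41700 W

Extent of reaction ξ = 0.653 × 309 = 201.78 mol/min
Reaction term: ξ·ΔH°_rxn = 201.78 × -12.4 = -2502 kJ/min
Q = ΔH = -2502 kJ/min = -41.701 kW
Heat removed = 41701 W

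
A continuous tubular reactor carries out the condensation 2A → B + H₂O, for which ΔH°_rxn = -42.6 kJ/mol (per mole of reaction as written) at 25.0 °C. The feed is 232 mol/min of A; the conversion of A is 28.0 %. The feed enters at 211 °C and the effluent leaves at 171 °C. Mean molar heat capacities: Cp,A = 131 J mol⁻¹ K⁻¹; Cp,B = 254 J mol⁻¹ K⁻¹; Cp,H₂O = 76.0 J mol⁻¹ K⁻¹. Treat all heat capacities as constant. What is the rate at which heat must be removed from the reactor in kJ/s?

Extent of reaction ξ = 0.280 × 232 / 2 = 32.48 mol/min
Reaction term: ξ·ΔH°_rxn = 32.48 × -42.6 = -1383.6 kJ/min
Sensible, feed 211→25 °C: -5652.9 kJ/min
Outlet flows (mol/min): A 167.04, B 32.48, H₂O 32.48
Sensible, products 25→171 °C: 4759.7 kJ/min
Q = ΔH = -2276.9 kJ/min = -37.948 kW
Heat removed = 37.948 kJ/s

Q_out = 37.9 kJ/s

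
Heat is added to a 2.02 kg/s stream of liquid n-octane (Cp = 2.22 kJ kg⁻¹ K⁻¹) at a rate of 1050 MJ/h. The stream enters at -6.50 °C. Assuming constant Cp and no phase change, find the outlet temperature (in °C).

Q = 1050 MJ/h = 291.67 kJ/s
ΔT = Q/(ṁ·Cp) = 291.67/(2.02×2.22) = 65.04 K
T_out = -6.50 + 65.04 = 58.54 °C

T_out = 58.5 °C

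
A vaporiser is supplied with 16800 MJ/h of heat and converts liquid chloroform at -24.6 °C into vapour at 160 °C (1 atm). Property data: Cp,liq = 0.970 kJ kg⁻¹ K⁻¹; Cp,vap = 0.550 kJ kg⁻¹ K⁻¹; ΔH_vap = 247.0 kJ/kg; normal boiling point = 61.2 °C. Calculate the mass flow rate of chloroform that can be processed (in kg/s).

Δh = 0.970×(61.2−-24.6) + 247.0 + 0.550×(160−61.2) = 384.57 kJ/kg
Q = 16800 MJ/h = 4666.7 kJ/s = 4666.7 kJ/s
ṁ = Q/Δh = 4666.7 / 384.57 = 12.135 kg/s

ṁ = 12.1 kg/s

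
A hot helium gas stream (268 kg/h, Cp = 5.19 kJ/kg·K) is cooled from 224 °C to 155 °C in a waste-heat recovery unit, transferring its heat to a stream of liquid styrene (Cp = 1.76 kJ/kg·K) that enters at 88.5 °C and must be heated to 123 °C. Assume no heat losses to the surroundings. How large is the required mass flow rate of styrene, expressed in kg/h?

Heat released by hot stream: Q = 268 × 5.19 × (224 − 155) = 95973 kJ/h
Energy balance on cold side (adiabatic exchanger): Q = ṁ_c·Cp_c·(T_c,out − T_c,in)
ṁ_c = 95973 / [1.76 × (123 − 88.5)] = 1580.6 kg/h

ṁ_c = 1580 kg/h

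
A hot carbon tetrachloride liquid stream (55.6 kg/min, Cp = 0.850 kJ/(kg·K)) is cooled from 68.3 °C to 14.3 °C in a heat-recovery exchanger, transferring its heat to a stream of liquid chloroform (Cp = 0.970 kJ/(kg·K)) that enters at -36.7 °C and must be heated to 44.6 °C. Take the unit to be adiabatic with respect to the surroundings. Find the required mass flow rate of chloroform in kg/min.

Heat released by hot stream: Q = 55.6 × 0.850 × (68.3 − 14.3) = 2552 kJ/min
Energy balance on cold side (adiabatic exchanger): Q = ṁ_c·Cp_c·(T_c,out − T_c,in)
ṁ_c = 2552 / [0.970 × (44.6 − -36.7)] = 32.361 kg/min

ṁ_c = 32.4 kg/min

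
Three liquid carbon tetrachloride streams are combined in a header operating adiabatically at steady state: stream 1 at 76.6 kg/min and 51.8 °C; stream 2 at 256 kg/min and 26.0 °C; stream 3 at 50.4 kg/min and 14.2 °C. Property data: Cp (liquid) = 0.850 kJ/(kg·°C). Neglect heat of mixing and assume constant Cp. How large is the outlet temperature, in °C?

T_out = 29.6 °C

Adiabatic, steady state ⇒ Σ ṁᵢCp,ᵢ(T_out − Tᵢ) = 0
Σ ṁᵢCp,ᵢTᵢ = 76.6×0.850×51.8 + 256×0.850×26.0 + 50.4×0.850×14.2 = 9638.6
Σ ṁᵢCp,ᵢ = 76.6×0.850 + 256×0.850 + 50.4×0.850 = 325.55
T_out = 9638.6 / 325.55 = 29.607 °C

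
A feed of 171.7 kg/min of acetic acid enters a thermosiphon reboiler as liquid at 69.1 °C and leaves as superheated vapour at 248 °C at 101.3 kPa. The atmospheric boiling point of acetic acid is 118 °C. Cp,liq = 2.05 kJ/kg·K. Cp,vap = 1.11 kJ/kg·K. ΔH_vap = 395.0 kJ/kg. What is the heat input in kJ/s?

liquid 69.1→118 °C: 100.25 kJ/kg
vaporisation at 118 °C: 395 kJ/kg
vapour 118→248 °C: 144.3 kJ/kg
Δh = 100.25 + 395 + 144.3 = 639.55 kJ/kg
Q = ṁ·Δh = 171.7 kg/min × 639.55 kJ/kg = 109810 kJ/min
|Q| = 1830.2 kW

Q = 1830 kJ/s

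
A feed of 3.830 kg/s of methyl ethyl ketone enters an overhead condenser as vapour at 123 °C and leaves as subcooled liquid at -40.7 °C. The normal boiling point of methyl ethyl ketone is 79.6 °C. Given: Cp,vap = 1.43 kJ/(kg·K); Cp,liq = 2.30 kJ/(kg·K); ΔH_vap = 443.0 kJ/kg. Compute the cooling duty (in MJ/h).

vapour 123→79.6 °C: -62.062 kJ/kg
condensation at 79.6 °C: -443 kJ/kg
liquid 79.6→-40.7 °C: -276.69 kJ/kg
Δh = -62.062 + -443 + -276.69 = -781.75 kJ/kg
Q = ṁ·Δh = 3.830 kg/s × -781.75 kJ/kg = -2994.1 kJ/s
|Q| = 2994.1 kW = 10779 MJ/h

Q_c = 10800 MJ/h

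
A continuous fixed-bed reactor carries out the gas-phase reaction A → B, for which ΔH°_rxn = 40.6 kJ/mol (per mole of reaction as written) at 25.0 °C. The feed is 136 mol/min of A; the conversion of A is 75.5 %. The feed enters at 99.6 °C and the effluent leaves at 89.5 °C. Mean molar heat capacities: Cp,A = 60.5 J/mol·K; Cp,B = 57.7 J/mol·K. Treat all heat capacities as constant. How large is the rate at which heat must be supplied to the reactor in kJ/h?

Q_in = 244000 kJ/h

Extent of reaction ξ = 0.755 × 136 = 102.68 mol/min
Reaction term: ξ·ΔH°_rxn = 102.68 × 40.6 = 4168.8 kJ/min
Sensible, feed 99.6→25 °C: -613.81 kJ/min
Outlet flows (mol/min): A 33.32, B 102.68
Sensible, products 25→89.5 °C: 512.16 kJ/min
Q = ΔH = 4067.2 kJ/min = 67.786 kW
Heat supplied = 244030 kJ/h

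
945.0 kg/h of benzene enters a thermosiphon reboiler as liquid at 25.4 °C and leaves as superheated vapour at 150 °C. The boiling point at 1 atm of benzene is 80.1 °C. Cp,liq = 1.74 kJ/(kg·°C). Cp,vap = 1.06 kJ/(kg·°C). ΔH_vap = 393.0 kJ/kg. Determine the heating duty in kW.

Q = 148 kW

liquid 25.4→80.1 °C: 95.178 kJ/kg
vaporisation at 80.1 °C: 393 kJ/kg
vapour 80.1→150 °C: 74.094 kJ/kg
Δh = 95.178 + 393 + 74.094 = 562.27 kJ/kg
Q = ṁ·Δh = 945.0 kg/h × 562.27 kJ/kg = 531350 kJ/h
|Q| = 147.6 kW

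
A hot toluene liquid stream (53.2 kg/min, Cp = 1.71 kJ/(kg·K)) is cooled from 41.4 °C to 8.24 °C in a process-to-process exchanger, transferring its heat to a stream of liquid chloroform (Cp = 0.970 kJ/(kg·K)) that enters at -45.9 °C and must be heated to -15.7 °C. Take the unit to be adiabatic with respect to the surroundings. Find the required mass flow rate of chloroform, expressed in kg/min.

ṁ_c = 103 kg/min

Heat released by hot stream: Q = 53.2 × 1.71 × (41.4 − 8.24) = 3016.6 kJ/min
Energy balance on cold side (adiabatic exchanger): Q = ṁ_c·Cp_c·(T_c,out − T_c,in)
ṁ_c = 3016.6 / [0.970 × (-15.7 − -45.9)] = 102.98 kg/min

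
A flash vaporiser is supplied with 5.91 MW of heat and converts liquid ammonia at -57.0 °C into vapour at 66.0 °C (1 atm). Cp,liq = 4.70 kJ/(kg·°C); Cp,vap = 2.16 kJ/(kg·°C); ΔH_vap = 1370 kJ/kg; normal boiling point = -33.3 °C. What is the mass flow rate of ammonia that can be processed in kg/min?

ṁ = 209 kg/min

Δh = 4.70×(-33.3−-57.0) + 1370 + 2.16×(66.0−-33.3) = 1695.9 kJ/kg
Q = 5.91 MW = 5910 kJ/s = 354600 kJ/min
ṁ = Q/Δh = 354600 / 1695.9 = 209.1 kg/min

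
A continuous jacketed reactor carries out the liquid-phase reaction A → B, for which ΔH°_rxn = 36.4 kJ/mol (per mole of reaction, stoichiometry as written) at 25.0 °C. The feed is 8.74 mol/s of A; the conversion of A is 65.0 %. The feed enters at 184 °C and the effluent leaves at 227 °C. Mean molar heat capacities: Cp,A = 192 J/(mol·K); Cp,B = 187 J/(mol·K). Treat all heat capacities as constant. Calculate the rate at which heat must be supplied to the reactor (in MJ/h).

Extent of reaction ξ = 0.650 × 8.74 = 5.681 mol/s
Reaction term: ξ·ΔH°_rxn = 5.681 × 36.4 = 206.79 kJ/s
Sensible, feed 184→25 °C: -266.81 kJ/s
Outlet flows (mol/s): A 3.059, B 5.681
Sensible, products 25→227 °C: 333.23 kJ/s
Q = ΔH = 273.21 kJ/s = 273.21 kW
Heat supplied = 983.55 MJ/h

Q_in = 984 MJ/h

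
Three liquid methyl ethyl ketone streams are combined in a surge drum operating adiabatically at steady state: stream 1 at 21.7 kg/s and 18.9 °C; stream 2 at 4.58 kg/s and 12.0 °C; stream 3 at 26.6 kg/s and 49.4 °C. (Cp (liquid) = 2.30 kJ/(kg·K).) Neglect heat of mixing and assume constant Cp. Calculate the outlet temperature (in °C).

T_out = 33.6 °C

No heat crosses the boundary, so H_out = H_in.
Σ ṁᵢCp,ᵢTᵢ = 21.7×2.30×18.9 + 4.58×2.30×12.0 + 26.6×2.30×49.4 = 4092
Σ ṁᵢCp,ᵢ = 21.7×2.30 + 4.58×2.30 + 26.6×2.30 = 121.62
T_out = 4092 / 121.62 = 33.645 °C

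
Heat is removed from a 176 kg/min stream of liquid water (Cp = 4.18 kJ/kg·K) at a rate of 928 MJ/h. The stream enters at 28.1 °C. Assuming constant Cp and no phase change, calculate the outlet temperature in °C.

T_out = 7.08 °C

Q = 928 MJ/h = 15467 kJ/min
ΔT = Q/(ṁ·Cp) = 15467/(176×4.18) = 21.024 K
T_out = 28.1 − 21.024 = 7.0764 °C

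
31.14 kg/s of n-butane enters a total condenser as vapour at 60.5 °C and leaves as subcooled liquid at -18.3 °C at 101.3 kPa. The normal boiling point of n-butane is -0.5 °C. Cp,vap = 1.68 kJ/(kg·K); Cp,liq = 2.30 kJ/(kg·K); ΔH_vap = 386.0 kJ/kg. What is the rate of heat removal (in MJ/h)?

vapour 60.5→-0.5 °C: -102.48 kJ/kg
condensation at -0.5 °C: -386 kJ/kg
liquid -0.5→-18.3 °C: -40.94 kJ/kg
Δh = -102.48 + -386 + -40.94 = -529.42 kJ/kg
Q = ṁ·Δh = 31.14 kg/s × -529.42 kJ/kg = -16486 kJ/s
|Q| = 16486 kW = 59350 MJ/h

Q_c = 59400 MJ/h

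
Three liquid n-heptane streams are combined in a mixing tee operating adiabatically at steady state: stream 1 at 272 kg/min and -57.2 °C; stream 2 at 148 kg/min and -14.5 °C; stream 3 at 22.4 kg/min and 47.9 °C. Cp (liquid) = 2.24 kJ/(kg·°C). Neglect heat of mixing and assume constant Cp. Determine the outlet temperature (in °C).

No heat crosses the boundary, so H_out = H_in.
T_out = Σ ṁᵢCp,ᵢTᵢ / Σ ṁᵢCp,ᵢ
      = -37254 / 990.98 = -37.594 °C

T_out = -37.6 °C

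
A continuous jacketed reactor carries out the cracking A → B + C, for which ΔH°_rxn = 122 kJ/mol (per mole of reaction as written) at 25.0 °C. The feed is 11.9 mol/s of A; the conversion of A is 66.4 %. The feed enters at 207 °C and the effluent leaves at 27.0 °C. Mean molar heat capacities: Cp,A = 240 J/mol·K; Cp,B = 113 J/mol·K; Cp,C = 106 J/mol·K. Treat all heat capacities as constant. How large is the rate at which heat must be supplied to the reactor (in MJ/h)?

Q_in = 1620 MJ/h

Extent of reaction ξ = 0.664 × 11.9 = 7.9016 mol/s
Reaction term: ξ·ΔH°_rxn = 7.9016 × 122 = 964 kJ/s
Sensible, feed 207→25 °C: -519.79 kJ/s
Outlet flows (mol/s): A 3.9984, B 7.9016, C 7.9016
Sensible, products 25→27.0 °C: 5.3801 kJ/s
Q = ΔH = 449.58 kJ/s = 449.58 kW
Heat supplied = 1618.5 MJ/h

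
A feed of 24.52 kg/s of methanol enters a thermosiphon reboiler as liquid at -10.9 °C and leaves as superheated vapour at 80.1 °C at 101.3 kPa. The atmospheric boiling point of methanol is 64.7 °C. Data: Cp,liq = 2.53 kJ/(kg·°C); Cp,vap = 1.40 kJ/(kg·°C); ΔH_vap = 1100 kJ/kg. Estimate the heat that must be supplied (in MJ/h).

Q = 116000 MJ/h

liquid -10.9→64.7 °C: 191.27 kJ/kg
vaporisation at 64.7 °C: 1100 kJ/kg
vapour 64.7→80.1 °C: 21.56 kJ/kg
Δh = 191.27 + 1100 + 21.56 = 1312.8 kJ/kg
Q = ṁ·Δh = 24.52 kg/s × 1312.8 kJ/kg = 32191 kJ/s
|Q| = 32191 kW = 115890 MJ/h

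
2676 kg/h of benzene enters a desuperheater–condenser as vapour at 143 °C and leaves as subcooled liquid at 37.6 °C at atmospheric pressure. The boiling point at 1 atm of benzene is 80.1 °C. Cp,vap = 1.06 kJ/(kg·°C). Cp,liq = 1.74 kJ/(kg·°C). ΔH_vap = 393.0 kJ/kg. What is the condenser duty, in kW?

Q_c = 397 kW

vapour 143→80.1 °C: -66.674 kJ/kg
condensation at 80.1 °C: -393 kJ/kg
liquid 80.1→37.6 °C: -73.95 kJ/kg
Δh = -66.674 + -393 + -73.95 = -533.62 kJ/kg
Q = ṁ·Δh = 2676 kg/h × -533.62 kJ/kg = -1.428e+06 kJ/h
|Q| = 396.66 kW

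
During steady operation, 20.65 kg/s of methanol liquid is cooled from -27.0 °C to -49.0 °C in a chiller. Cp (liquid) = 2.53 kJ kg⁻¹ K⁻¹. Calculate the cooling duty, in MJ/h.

Q_c = 4140 MJ/h

Q = ṁ·Cp·ΔT = 20.65 × 2.53 × (-49.0 − -27.0) = -1149.4 kJ/s
Cooling duty = 4137.8 MJ/h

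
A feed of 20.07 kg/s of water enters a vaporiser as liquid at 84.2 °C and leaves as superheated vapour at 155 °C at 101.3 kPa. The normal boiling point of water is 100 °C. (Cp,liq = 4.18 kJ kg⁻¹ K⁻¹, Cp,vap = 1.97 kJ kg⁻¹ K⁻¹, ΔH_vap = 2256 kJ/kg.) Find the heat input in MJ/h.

liquid 84.2→100 °C: 66.044 kJ/kg
vaporisation at 100 °C: 2256 kJ/kg
vapour 100→155 °C: 108.35 kJ/kg
Δh = 66.044 + 2256 + 108.35 = 2430.4 kJ/kg
Q = ṁ·Δh = 20.07 kg/s × 2430.4 kJ/kg = 48778 kJ/s
|Q| = 48778 kW = 175600 MJ/h

Q = 176000 MJ/h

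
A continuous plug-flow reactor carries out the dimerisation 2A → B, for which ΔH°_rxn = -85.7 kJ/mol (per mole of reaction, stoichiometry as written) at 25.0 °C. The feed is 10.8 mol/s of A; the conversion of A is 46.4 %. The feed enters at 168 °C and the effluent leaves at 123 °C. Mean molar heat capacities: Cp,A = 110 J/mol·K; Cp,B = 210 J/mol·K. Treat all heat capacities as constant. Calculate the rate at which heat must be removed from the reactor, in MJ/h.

Extent of reaction ξ = 0.464 × 10.8 / 2 = 2.5056 mol/s
Reaction term: ξ·ΔH°_rxn = 2.5056 × -85.7 = -214.73 kJ/s
Sensible, feed 168→25 °C: -169.88 kJ/s
Outlet flows (mol/s): A 5.7888, B 2.5056
Sensible, products 25→123 °C: 113.97 kJ/s
Q = ΔH = -270.65 kJ/s = -270.65 kW
Heat removed = 974.32 MJ/h

Q_out = 974 MJ/h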